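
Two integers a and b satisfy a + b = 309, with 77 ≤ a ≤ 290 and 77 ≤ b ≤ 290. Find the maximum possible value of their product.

23870

ab = a(309 − a) is maximized when a is as near 309/2 as the bounds allow.
Taking a = 154 and b = 155 (both in [77, 290]) gives ab = 23870.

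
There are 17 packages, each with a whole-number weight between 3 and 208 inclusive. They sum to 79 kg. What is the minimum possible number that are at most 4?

Each value above 4 is at least 5, contributing at least 5 − 3 = 2 above the floor 3.
The sum exceeds the floor total 51 by 28, so at most ⌊28/2⌋ = 14 exceed 4, and at least 3 are ≤ 4.
Exactly 3 works: 3 values at 3 and 14 at 5 total 79.

3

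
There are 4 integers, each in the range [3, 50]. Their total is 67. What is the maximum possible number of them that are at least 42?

1

With k values at 42 or above and the rest at least 3, the sum is at least 12 + 39k.
Since the sum is 67, we need 39k ≤ 55, i.e. k ≤ 1.
k = 1 is achieved by 1 value at 42 and 3 at 3, total 51; add 16 to one value (staying below 42) to reach 67.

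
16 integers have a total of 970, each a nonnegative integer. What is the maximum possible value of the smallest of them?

60

The 16 values sum to 970, so their minimum is at most ⌊970/16⌋ = 60.
Equality holds with 6 values of 60 and 10 values of 61.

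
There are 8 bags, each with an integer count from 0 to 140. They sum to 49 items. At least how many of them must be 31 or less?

Each value above 31 is at least 32, contributing at least 32 − 0 = 32 above the floor 0.
The sum exceeds the floor total 0 by 49, so at most ⌊49/32⌋ = 1 exceed 31, and at least 7 are ≤ 31.
Exactly 7 works: 7 values at 0 and 1 at 32 total 32; raise one of the low values by 17 (still ≤ 31) to hit 49.

7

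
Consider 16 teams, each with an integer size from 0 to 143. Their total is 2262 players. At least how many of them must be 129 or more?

15

Suppose at most 16 − j of them reach 129; then j values are ≤ 128 and the rest ≤ 143.
The total is then ≤ 128·j + 143·(16 − j) = 2288 − 15j. For this to be ≥ 2262 we need j ≤ 1, so at least 16 − 1 = 15 must reach 129.
Exactly 15 works: 15 values at 143 and 1 at 128 total 2273; lower one of the high values by 11 (still ≥ 129) to hit 2262.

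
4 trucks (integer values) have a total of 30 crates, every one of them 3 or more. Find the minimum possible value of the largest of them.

Some value must be at least ⌈30/4⌉ = 8, since 4 × 7 = 28 < 30.
Taking 2 copies of 7 and 2 copies of 8 gives exactly 30, so 8 is attained.

8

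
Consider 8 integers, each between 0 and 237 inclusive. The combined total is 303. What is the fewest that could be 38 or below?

If only k of them are at most 38, the other 8 − k are at least 39, so the total is at least (8 − k)·39 + k·0.
This is ≤ 303, so (8 − k)·39 + 0k ≤ 303, which gives k ≥ 1.
Exactly 1 works: 1 value at 0 and 7 at 39 total 273; raise one of the low values by 30 (still ≤ 38) to hit 303.

1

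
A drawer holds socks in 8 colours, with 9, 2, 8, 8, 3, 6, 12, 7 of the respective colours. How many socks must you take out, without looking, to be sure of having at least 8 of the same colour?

47

In the worst case you take as many as possible of each colour without reaching 8: 7 + 2 + 7 + 7 + 3 + 6 + 7 + 7 = 46.
The next one must give 8 of some colour, so 46 + 1 = 47.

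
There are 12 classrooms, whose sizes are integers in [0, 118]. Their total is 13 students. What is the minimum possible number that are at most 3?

Each value above 3 is at least 4, contributing at least 4 − 0 = 4 above the floor 0.
The sum exceeds the floor total 0 by 13, so at most ⌊13/4⌋ = 3 exceed 3, and at least 9 are ≤ 3.
Exactly 9 works: 9 values at 0 and 3 at 4 total 12; raise one of the low values by 1 (still ≤ 3) to hit 13.

9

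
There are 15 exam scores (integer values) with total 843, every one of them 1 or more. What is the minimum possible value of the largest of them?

If every one of the 15 were at most 56, the total would be at most 15 × 56 = 840 < 843.
Equality holds with 3 values of 57 and 12 values of 56.

57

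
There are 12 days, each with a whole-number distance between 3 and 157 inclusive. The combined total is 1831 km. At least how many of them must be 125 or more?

11

Suppose at most 12 − j of them reach 125; then j values are ≤ 124 and the rest ≤ 157.
The total is then ≤ 124·j + 157·(12 − j) = 1884 − 33j. For this to be ≥ 1831 we need j ≤ 1, so at least 12 − 1 = 11 must reach 125.
Exactly 11 works: 11 values at 157 and 1 at 124 total 1851; lower one of the high values by 20 (still ≥ 125) to hit 1831.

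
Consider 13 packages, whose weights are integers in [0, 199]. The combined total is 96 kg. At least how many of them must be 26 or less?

Let j be the number exceeding 26. Then the total is ≥ 27·j + 0·(13 − j) = 0 + 27j.
So 27j ≤ 96 and j ≤ 3; hence at least 13 − 3 = 10 are ≤ 26.
Exactly 10 works: 10 values at 0 and 3 at 27 total 81; raise one of the low values by 15 (still ≤ 26) to hit 96.

10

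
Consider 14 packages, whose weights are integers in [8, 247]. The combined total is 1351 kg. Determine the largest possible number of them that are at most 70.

Suppose k of them are at most 70. Those contribute at most 70 each and the rest at most 247 each.
So the total is at most 70k + 247(14 − k) = 3458 − 177k. This must still be ≥ 1351, so k ≤ 11.
k = 11 is achieved by 11 values at 70 and 3 at 247, total 1511; lower one of the 247's by 160 (still > 70) to reach 1351.

11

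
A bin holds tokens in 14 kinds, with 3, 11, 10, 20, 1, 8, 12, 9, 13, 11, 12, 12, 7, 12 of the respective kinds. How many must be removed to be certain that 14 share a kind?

135

In the worst case you take as many as possible of each kind without reaching 14: 3 + 11 + 10 + 13 + 1 + 8 + 12 + 9 + 13 + 11 + 12 + 12 + 7 + 12 = 134.
The next one must give 14 of some kind, so 134 + 1 = 135.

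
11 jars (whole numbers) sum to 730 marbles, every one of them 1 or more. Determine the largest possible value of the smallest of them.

The 11 values sum to 730, so their minimum is at most ⌊730/11⌋ = 66.
Achievable: 7 of them at 66 and 4 at 67 total 730.

66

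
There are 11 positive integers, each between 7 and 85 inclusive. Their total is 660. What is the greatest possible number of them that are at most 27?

Suppose k of them are at most 27. Those contribute at most 27 each and the rest at most 85 each.
So the total is at most 27k + 85(11 − k) = 935 − 58k. This must still be ≥ 660, so k ≤ 4.
k = 4 is achieved by 4 values at 27 and 7 at 85, total 703; lower one of the 85's by 43 (still > 27) to reach 660.

4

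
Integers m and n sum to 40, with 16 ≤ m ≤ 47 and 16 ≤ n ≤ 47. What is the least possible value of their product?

384

For a fixed sum, mn is smallest when m and n are as far apart as possible.
At the endpoint m = 16, n = 40 − 16 = 24, so mn = 16 × 24 = 384.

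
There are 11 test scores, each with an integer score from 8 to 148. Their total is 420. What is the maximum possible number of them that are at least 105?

With k values at 105 or above and the rest at least 8, the sum is at least 88 + 97k.
Since the sum is 420, we need 97k ≤ 332, i.e. k ≤ 3.
k = 3 is achieved by 3 values at 105 and 8 at 8, total 379; add 41 to one value (staying below 105) to reach 420.

3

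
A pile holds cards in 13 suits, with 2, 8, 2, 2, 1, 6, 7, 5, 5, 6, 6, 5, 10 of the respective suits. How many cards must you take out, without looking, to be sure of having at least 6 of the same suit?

53

In the worst case you take as many as possible of each suit without reaching 6: 2 + 5 + 2 + 2 + 1 + 5 + 5 + 5 + 5 + 5 + 5 + 5 + 5 = 52.
The next one must give 6 of some suit, so 52 + 1 = 53.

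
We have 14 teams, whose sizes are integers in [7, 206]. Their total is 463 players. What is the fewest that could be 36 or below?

2

Let j be the number exceeding 36. Then the total is ≥ 37·j + 7·(14 − j) = 98 + 30j.
So 30j ≤ 365 and j ≤ 12; hence at least 14 − 12 = 2 are ≤ 36.
Exactly 2 works: 2 values at 7 and 12 at 37 total 458; raise one of the low values by 5 (still ≤ 36) to hit 463.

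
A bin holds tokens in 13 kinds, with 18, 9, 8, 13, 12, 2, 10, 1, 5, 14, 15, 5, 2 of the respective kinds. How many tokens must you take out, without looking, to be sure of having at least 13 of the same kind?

103

In the worst case you take as many as possible of each kind without reaching 13: 12 + 9 + 8 + 12 + 12 + 2 + 10 + 1 + 5 + 12 + 12 + 5 + 2 = 102.
The next one must give 13 of some kind, so 102 + 1 = 103.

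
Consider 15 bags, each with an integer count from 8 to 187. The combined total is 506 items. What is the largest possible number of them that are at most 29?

Suppose k of them are at most 29. Those contribute at most 29 each and the rest at most 187 each.
So the total is at most 29k + 187(15 − k) = 2805 − 158k. This must still be ≥ 506, so k ≤ 14.
k = 14 is achieved by 14 values at 29 and 1 at 187, total 593; lower one of the 187's by 87 (still > 29) to reach 506.

14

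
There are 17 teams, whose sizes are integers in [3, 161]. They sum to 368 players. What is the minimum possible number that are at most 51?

Let j be the number exceeding 51. Then the total is ≥ 52·j + 3·(17 − j) = 51 + 49j.
So 49j ≤ 317 and j ≤ 6; hence at least 17 − 6 = 11 are ≤ 51.
Exactly 11 works: 11 values at 3 and 6 at 52 total 345; raise one of the low values by 23 (still ≤ 51) to hit 368.

11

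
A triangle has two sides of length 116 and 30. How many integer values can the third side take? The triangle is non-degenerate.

The triangle inequality gives |116 − 30| < c < 116 + 30, i.e. 86 < c < 146.
So c can be any integer from 87 to 145: 59 values.

59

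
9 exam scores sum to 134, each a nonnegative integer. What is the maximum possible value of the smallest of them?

14

The average is 134/9 < 15, so some value is ≤ 14.
Achievable: 1 of them at 14 and 8 at 15 total 134.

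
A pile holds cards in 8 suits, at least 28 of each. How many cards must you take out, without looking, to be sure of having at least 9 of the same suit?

You could draw 8 of every suit without reaching 9 of any — 64 in all.
One more forces 9 of some suit, so 64 + 1 = 65.

65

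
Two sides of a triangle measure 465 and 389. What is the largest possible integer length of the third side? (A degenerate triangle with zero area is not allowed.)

The third side must be less than 465 + 389 = 854.
The largest integer below 854 is 853.

853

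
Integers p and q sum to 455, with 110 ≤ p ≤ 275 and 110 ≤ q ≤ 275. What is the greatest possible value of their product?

pq = p(455 − p) is maximized when p is as near 455/2 as the bounds allow.
Taking p = 227 and q = 228 (both in [110, 275]) gives pq = 51756.

51756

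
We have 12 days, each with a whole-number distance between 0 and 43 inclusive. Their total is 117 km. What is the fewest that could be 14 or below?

5

Let j be the number exceeding 14. Then the total is ≥ 15·j + 0·(12 − j) = 0 + 15j.
So 15j ≤ 117 and j ≤ 7; hence at least 12 − 7 = 5 are ≤ 14.
Exactly 5 works: 5 values at 0 and 7 at 15 total 105; raise one of the low values by 12 (still ≤ 14) to hit 117.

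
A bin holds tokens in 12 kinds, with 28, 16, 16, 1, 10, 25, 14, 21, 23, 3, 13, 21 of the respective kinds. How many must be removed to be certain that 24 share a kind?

In the worst case you take as many as possible of each kind without reaching 24: 23 + 16 + 16 + 1 + 10 + 23 + 14 + 21 + 23 + 3 + 13 + 21 = 184.
The next one must give 24 of some kind, so 184 + 1 = 185.

185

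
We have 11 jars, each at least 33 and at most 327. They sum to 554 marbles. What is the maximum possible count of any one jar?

224

Maximizing one value means minimizing the remaining 10.
The other 10 contribute at least 10 × 33 = 330, leaving at most 554 − 330 = 224.
Since 224 ≤ 327, this is achievable: one at 224 and 10 at 33.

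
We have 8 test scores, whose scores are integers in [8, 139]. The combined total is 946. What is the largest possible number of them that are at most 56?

Each value at 56 or below falls at least 139 − 56 = 83 short of the ceiling 139.
The ceiling total is 8 × 139 = 1112, and we need 946, so at most ⌊(1112 − 946)/83⌋ = 2 can be that low.
k = 2 is achieved by 2 values at 56 and 6 at 139, total 946.

2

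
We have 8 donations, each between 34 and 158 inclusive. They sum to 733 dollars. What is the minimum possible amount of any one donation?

To make one donation as small as possible, make the other 7 as large as possible.
The other 7 can take up 7 × 158 = 1106 ≥ 733 − 34, so one donation can sit at its floor of 34.
Achievable: one at 34 and the other 7 totalling 699, which fits since 7 × 34 ≤ 699 ≤ 7 × 158.

34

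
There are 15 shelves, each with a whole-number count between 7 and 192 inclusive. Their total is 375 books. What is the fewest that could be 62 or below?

If only k of them are at most 62, the other 15 − k are at least 63, so the total is at least (15 − k)·63 + k·7.
This is ≤ 375, so (15 − k)·63 + 7k ≤ 375, which gives k ≥ 11.
Exactly 11 works: 11 values at 7 and 4 at 63 total 329; raise one of the low values by 46 (still ≤ 62) to hit 375.

11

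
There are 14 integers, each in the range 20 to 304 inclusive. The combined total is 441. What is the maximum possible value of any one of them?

181

To make one integer as large as possible, make the other 13 as small as possible.
The other 13 contribute at least 13 × 20 = 260, leaving at most 441 − 260 = 181.
Since 181 ≤ 304, this is achievable: one at 181 and 13 at 20.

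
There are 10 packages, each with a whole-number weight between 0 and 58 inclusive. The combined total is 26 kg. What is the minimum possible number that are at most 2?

Each value above 2 is at least 3, contributing at least 3 − 0 = 3 above the floor 0.
The sum exceeds the floor total 0 by 26, so at most ⌊26/3⌋ = 8 exceed 2, and at least 2 are ≤ 2.
Exactly 2 works: 2 values at 0 and 8 at 3 total 24; raise one of the low values by 2 (still ≤ 2) to hit 26.

2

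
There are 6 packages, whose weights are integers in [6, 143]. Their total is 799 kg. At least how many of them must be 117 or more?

If only k of them are at least 117, the other 6 − k are at most 116, so the total is at most k·143 + (6 − k)·116.
This must reach 799, so k·143 + (6 − k)·116 ≥ 799, giving k ≥ 4.
Exactly 4 works: 4 values at 143 and 2 at 116 total 804; lower one of the high values by 5 (still ≥ 117) to hit 799.

4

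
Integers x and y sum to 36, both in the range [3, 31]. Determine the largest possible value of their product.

324

xy = x(36 − x) is maximized when x is as near 36/2 as the bounds allow.
Taking x = 18 and y = 18 (both in [3, 31]) gives xy = 324.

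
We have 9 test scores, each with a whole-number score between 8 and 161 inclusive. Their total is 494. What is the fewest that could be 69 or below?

Let j be the number exceeding 69. Then the total is ≥ 70·j + 8·(9 − j) = 72 + 62j.
So 62j ≤ 422 and j ≤ 6; hence at least 9 − 6 = 3 are ≤ 69.
Exactly 3 works: 3 values at 8 and 6 at 70 total 444; raise one of the low values by 50 (still ≤ 69) to hit 494.

3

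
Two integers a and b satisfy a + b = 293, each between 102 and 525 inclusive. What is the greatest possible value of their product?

For a fixed sum, the product ab is largest when a and b are as close as possible.
Taking a = 146 and b = 147 (both in [102, 525]) gives ab = 21462.

21462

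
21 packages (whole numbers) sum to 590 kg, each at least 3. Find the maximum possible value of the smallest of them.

28

The average is 590/21 < 29, so some value is ≤ 28.
Taking 19 copies of 28 and 2 copies of 29 gives exactly 590, so 28 is attained.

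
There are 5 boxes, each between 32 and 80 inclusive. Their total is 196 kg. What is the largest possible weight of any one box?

68

To make one box as large as possible, make the other 4 as small as possible.
The other 4 contribute at least 4 × 32 = 128, leaving at most 196 − 128 = 68.
Since 68 ≤ 80, this is achievable: one at 68 and 4 at 32.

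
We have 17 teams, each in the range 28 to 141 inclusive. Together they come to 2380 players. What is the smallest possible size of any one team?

To make one team as small as possible, make the other 16 as large as possible.
The other 16 contribute at most 16 × 141 = 2256, leaving at least 2380 − 2256 = 124.
Since 124 ≥ 28, this is achievable: one at 124 and 16 at 141.

124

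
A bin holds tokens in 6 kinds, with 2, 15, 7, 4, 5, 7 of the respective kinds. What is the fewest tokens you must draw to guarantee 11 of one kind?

36

In the worst case you take as many as possible of each kind without reaching 11: 2 + 10 + 7 + 4 + 5 + 7 = 35.
The next one must give 11 of some kind, so 35 + 1 = 36.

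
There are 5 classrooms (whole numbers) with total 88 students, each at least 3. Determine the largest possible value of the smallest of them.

17

If every one of the 5 were at least 18, the total would be at least 5 × 18 = 90 > 88.
Taking 2 copies of 17 and 3 copies of 18 gives exactly 88, so 17 is attained.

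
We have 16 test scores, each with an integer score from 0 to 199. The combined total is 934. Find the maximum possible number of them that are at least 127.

7

With k values at 127 or above and the rest at least 0, the sum is at least 0 + 127k.
Since the sum is 934, we need 127k ≤ 934, i.e. k ≤ 7.
k = 7 is achieved by 7 values at 127 and 9 at 0, total 889; add 45 to one value (staying below 127) to reach 934.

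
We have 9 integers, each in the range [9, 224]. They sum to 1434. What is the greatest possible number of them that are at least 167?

8

With k values at 167 or above and the rest at least 9, the sum is at least 81 + 158k.
Since the sum is 1434, we need 158k ≤ 1353, i.e. k ≤ 8.
k = 8 is achieved by 8 values at 167 and 1 at 9, total 1345; add 89 to one value (staying below 167) to reach 1434.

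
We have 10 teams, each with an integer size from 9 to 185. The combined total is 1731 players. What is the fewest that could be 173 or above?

1

Suppose at most 10 − j of them reach 173; then j values are ≤ 172 and the rest ≤ 185.
The total is then ≤ 172·j + 185·(10 − j) = 1850 − 13j. For this to be ≥ 1731 we need j ≤ 9, so at least 10 − 9 = 1 must reach 173.
Exactly 1 works: 1 value at 185 and 9 at 172 total 1733; lower one of the high values by 2 (still ≥ 173) to hit 1731.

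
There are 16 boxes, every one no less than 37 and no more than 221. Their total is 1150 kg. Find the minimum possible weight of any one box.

To make one box as small as possible, make the other 15 as large as possible.
The other 15 can take up 15 × 221 = 3315 ≥ 1150 − 37, so one box can sit at its floor of 37.
Achievable: one at 37 and the other 15 totalling 1113, which fits since 15 × 37 ≤ 1113 ≤ 15 × 221.

37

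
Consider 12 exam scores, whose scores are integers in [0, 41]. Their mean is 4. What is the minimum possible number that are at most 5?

4

The total is 12 × 4 = 48.
Each value above 5 is at least 6, contributing at least 6 − 0 = 6 above the floor 0.
The sum exceeds the floor total 0 by 48, so at most ⌊48/6⌋ = 8 exceed 5, and at least 4 are ≤ 5.
Exactly 4 works: 4 values at 0 and 8 at 6 total 48.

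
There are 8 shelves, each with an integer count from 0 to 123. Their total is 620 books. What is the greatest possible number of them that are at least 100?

If k of the values are ≥ 100, the total is ≥ 100k + 0(8 − k).
Setting 100k + 0(8 − k) ≤ 620 gives 100k ≤ 620, so k ≤ 6.
k = 6 is achieved by 6 values at 100 and 2 at 0, total 600; add 20 to one value (staying below 100) to reach 620.

6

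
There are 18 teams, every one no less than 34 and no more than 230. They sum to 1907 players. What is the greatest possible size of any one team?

Maximizing one value means minimizing the remaining 17.
The other 17 contribute at least 17 × 34 = 578, leaving at most 1907 − 578 = 1329.
But each team is capped at 230, so the maximum is 230.
Achievable: one at 230 and the other 17 totalling 1677, which fits since 17 × 34 ≤ 1677 ≤ 17 × 230.

230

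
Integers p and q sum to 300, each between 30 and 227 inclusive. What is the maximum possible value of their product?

22500

pq = p(300 − p) is maximized when p is as near 300/2 as the bounds allow.
Taking p = 150 and q = 150 (both in [30, 227]) gives pq = 22500.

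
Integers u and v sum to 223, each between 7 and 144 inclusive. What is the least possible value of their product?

Since u + v is fixed, pushing one of them to its bound minimizes the product.
The extreme feasible split is u = 79, v = 144, giving uv = 11376.

11376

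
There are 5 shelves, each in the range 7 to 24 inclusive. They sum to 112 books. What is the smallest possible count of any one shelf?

To make one shelf as small as possible, make the other 4 as large as possible.
The other 4 contribute at most 4 × 24 = 96, leaving at least 112 − 96 = 16.
Since 16 ≥ 7, this is achievable: one at 16 and 4 at 24.

16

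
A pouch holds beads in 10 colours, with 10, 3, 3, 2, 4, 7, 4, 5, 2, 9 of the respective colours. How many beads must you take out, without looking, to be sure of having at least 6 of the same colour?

39

In the worst case you take as many as possible of each colour without reaching 6: 5 + 3 + 3 + 2 + 4 + 5 + 4 + 5 + 2 + 5 = 38.
The next one must give 6 of some colour, so 38 + 1 = 39.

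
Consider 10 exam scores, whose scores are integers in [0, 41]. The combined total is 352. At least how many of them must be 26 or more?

Suppose at most 10 − j of them reach 26; then j values are ≤ 25 and the rest ≤ 41.
The total is then ≤ 25·j + 41·(10 − j) = 410 − 16j. For this to be ≥ 352 we need j ≤ 3, so at least 10 − 3 = 7 must reach 26.
Exactly 7 works: 7 values at 41 and 3 at 25 total 362; lower one of the high values by 10 (still ≥ 26) to hit 352.

7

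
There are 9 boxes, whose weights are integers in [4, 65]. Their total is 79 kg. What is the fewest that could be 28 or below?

If only k of them are at most 28, the other 9 − k are at least 29, so the total is at least (9 − k)·29 + k·4.
This is ≤ 79, so (9 − k)·29 + 4k ≤ 79, which gives k ≥ 8.
Exactly 8 works: 8 values at 4 and 1 at 29 total 61; raise one of the low values by 18 (still ≤ 28) to hit 79.

8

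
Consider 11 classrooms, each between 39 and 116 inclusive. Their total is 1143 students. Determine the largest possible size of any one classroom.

116

Maximizing one value means minimizing the remaining 10.
The other 10 contribute at least 10 × 39 = 390, leaving at most 1143 − 390 = 753.
But each classroom is capped at 116, so the maximum is 116.
Achievable: one at 116 and the other 10 totalling 1027, which fits since 10 × 39 ≤ 1027 ≤ 10 × 116.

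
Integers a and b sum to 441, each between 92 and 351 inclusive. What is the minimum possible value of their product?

32108

ab = a(441 − a) is concave in a, so over [92, 349] it is minimized at an endpoint.
The extreme feasible split is a = 92, b = 349, giving ab = 32108.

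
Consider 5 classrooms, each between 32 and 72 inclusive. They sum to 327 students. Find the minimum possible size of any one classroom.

39

Minimizing one value means maximizing the remaining 4.
The other 4 contribute at most 4 × 72 = 288, leaving at least 327 − 288 = 39.
Since 39 ≥ 32, this is achievable: one at 39 and 4 at 72.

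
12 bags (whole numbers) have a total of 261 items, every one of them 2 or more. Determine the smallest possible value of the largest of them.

If every one of the 12 were at most 21, the total would be at most 12 × 21 = 252 < 261.
Equality holds with 9 values of 22 and 3 values of 21.

22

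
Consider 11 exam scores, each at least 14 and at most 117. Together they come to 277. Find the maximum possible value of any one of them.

To make one score as large as possible, make the other 10 as small as possible.
The other 10 contribute at least 10 × 14 = 140, leaving at most 277 − 140 = 137.
But each score is capped at 117, so the maximum is 117.
Achievable: one at 117 and the other 10 totalling 160, which fits since 10 × 14 ≤ 160 ≤ 10 × 117.

117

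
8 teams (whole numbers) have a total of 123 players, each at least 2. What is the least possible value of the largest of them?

16

Some value must be at least ⌈123/8⌉ = 16, since 8 × 15 = 120 < 123.
Taking 5 copies of 15 and 3 copies of 16 gives exactly 123, so 16 is attained.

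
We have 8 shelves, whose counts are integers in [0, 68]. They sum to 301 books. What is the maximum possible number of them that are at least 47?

6

With k values at 47 or above and the rest at least 0, the sum is at least 0 + 47k.
Since the sum is 301, we need 47k ≤ 301, i.e. k ≤ 6.
k = 6 is achieved by 6 values at 47 and 2 at 0, total 282; add 19 to one value (staying below 47) to reach 301.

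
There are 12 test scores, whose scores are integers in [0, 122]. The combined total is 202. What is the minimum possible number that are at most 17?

Let j be the number exceeding 17. Then the total is ≥ 18·j + 0·(12 − j) = 0 + 18j.
So 18j ≤ 202 and j ≤ 11; hence at least 12 − 11 = 1 are ≤ 17.
Exactly 1 works: 1 value at 0 and 11 at 18 total 198; raise one of the low values by 4 (still ≤ 17) to hit 202.

1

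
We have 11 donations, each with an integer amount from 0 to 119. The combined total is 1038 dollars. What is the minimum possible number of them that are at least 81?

5

Each value short of 81 is at most 80, costing at least 119 − 80 = 39 against the maximum total of 1309.
We can afford to lose at most 1309 − 1038 = 271, so at most ⌊271/39⌋ = 6 fall short, and at least 5 are ≥ 81.
Exactly 5 works: 5 values at 119 and 6 at 80 total 1075; lower one of the high values by 37 (still ≥ 81) to hit 1038.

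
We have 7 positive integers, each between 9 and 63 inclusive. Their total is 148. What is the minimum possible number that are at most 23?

2

Each value above 23 is at least 24, contributing at least 24 − 9 = 15 above the floor 9.
The sum exceeds the floor total 63 by 85, so at most ⌊85/15⌋ = 5 exceed 23, and at least 2 are ≤ 23.
Exactly 2 works: 2 values at 9 and 5 at 24 total 138; raise one of the low values by 10 (still ≤ 23) to hit 148.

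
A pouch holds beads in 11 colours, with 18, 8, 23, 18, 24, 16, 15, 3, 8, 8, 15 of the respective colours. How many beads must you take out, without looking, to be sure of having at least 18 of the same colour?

142

In the worst case you take as many as possible of each colour without reaching 18: 17 + 8 + 17 + 17 + 17 + 16 + 15 + 3 + 8 + 8 + 15 = 141.
The next one must give 18 of some colour, so 141 + 1 = 142.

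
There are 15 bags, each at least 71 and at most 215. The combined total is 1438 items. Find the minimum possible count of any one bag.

Minimizing one value means maximizing the remaining 14.
The other 14 can take up 14 × 215 = 3010 ≥ 1438 − 71, so one bag can sit at its floor of 71.
Achievable: one at 71 and the other 14 totalling 1367, which fits since 14 × 71 ≤ 1367 ≤ 14 × 215.

71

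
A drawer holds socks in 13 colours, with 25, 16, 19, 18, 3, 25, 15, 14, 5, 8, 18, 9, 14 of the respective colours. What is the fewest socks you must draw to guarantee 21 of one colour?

180

In the worst case you take as many as possible of each colour without reaching 21: 20 + 16 + 19 + 18 + 3 + 20 + 15 + 14 + 5 + 8 + 18 + 9 + 14 = 179.
The next one must give 21 of some colour, so 179 + 1 = 180.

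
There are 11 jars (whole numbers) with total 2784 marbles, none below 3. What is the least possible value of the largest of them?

254

Some value must be at least ⌈2784/11⌉ = 254, since 11 × 253 = 2783 < 2784.
Taking 10 copies of 253 and 1 copy of 254 gives exactly 2784, so 254 is attained.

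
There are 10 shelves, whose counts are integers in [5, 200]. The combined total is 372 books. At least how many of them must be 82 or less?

If only k of them are at most 82, the other 10 − k are at least 83, so the total is at least (10 − k)·83 + k·5.
This is ≤ 372, so (10 − k)·83 + 5k ≤ 372, which gives k ≥ 6.
Exactly 6 works: 6 values at 5 and 4 at 83 total 362; raise one of the low values by 10 (still ≤ 82) to hit 372.

6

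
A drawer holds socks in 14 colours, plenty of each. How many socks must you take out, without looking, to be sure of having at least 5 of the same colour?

You could draw 4 of every colour without reaching 5 of any — 56 in all.
One more forces 5 of some colour, so 56 + 1 = 57.

57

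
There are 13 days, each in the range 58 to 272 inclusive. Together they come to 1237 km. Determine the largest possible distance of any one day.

To make one day as large as possible, make the other 12 as small as possible.
The other 12 contribute at least 12 × 58 = 696, leaving at most 1237 − 696 = 541.
But each day is capped at 272, so the maximum is 272.
Achievable: one at 272 and the other 12 totalling 965, which fits since 12 × 58 ≤ 965 ≤ 12 × 272.

272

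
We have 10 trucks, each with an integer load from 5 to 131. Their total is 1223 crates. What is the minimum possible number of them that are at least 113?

6

If only k of them are at least 113, the other 10 − k are at most 112, so the total is at most k·131 + (10 − k)·112.
This must reach 1223, so k·131 + (10 − k)·112 ≥ 1223, giving k ≥ 6.
Exactly 6 works: 6 values at 131 and 4 at 112 total 1234; lower one of the high values by 11 (still ≥ 113) to hit 1223.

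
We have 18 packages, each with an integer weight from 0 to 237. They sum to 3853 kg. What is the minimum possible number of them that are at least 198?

8

Suppose at most 18 − j of them reach 198; then j values are ≤ 197 and the rest ≤ 237.
The total is then ≤ 197·j + 237·(18 − j) = 4266 − 40j. For this to be ≥ 3853 we need j ≤ 10, so at least 18 − 10 = 8 must reach 198.
Exactly 8 works: 8 values at 237 and 10 at 197 total 3866; lower one of the high values by 13 (still ≥ 198) to hit 3853.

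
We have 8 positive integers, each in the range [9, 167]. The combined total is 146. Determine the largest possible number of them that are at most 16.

Suppose k of them are at most 16. Those contribute at most 16 each and the rest at most 167 each.
So the total is at most 16k + 167(8 − k) = 1336 − 151k. This must still be ≥ 146, so k ≤ 7.
k = 7 is achieved by 7 values at 16 and 1 at 167, total 279; lower one of the 167's by 133 (still > 16) to reach 146.

7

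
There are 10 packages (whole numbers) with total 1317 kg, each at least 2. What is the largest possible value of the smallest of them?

131

The 10 values sum to 1317, so their minimum is at most ⌊1317/10⌋ = 131.
Achievable: 3 of them at 131 and 7 at 132 total 1317.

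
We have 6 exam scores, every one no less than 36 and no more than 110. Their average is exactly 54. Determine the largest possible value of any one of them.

110

To make one score as large as possible, make the other 5 as small as possible.
The total is 6 × 54 = 324.
The other 5 contribute at least 5 × 36 = 180, leaving at most 324 − 180 = 144.
But each score is capped at 110, so the maximum is 110.
Achievable: one at 110 and the other 5 totalling 214, which fits since 5 × 36 ≤ 214 ≤ 5 × 110.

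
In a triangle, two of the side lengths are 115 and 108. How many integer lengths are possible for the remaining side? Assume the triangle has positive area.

215

The triangle inequality gives |115 − 108| < c < 115 + 108, i.e. 7 < c < 223.
So c can be any integer from 8 to 222: 215 values.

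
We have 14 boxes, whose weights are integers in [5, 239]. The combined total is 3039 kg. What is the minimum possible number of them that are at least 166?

10

Suppose at most 14 − j of them reach 166; then j values are ≤ 165 and the rest ≤ 239.
The total is then ≤ 165·j + 239·(14 − j) = 3346 − 74j. For this to be ≥ 3039 we need j ≤ 4, so at least 14 − 4 = 10 must reach 166.
Exactly 10 works: 10 values at 239 and 4 at 165 total 3050; lower one of the high values by 11 (still ≥ 166) to hit 3039.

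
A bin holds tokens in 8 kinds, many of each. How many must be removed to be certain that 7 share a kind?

49

In the worst case you draw 6 of each of the 8 kinds: 8 × 6 = 48.
One more forces 7 of some kind, so 48 + 1 = 49.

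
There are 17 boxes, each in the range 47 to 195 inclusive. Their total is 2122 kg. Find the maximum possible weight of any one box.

To make one box as large as possible, make the other 16 as small as possible.
The other 16 contribute at least 16 × 47 = 752, leaving at most 2122 − 752 = 1370.
But each box is capped at 195, so the maximum is 195.
Achievable: one at 195 and the other 16 totalling 1927, which fits since 16 × 47 ≤ 1927 ≤ 16 × 195.

195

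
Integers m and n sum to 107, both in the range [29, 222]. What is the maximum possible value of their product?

2862

For a fixed sum, the product mn is largest when m and n are as close as possible.
Taking m = 53 and n = 54 (both in [29, 222]) gives mn = 2862.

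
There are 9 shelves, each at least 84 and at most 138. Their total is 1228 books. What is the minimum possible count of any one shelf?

Minimizing one value means maximizing the remaining 8.
The other 8 contribute at most 8 × 138 = 1104, leaving at least 1228 − 1104 = 124.
Since 124 ≥ 84, this is achievable: one at 124 and 8 at 138.

124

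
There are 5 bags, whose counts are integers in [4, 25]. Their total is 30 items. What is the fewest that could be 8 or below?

Let j be the number exceeding 8. Then the total is ≥ 9·j + 4·(5 − j) = 20 + 5j.
So 5j ≤ 10 and j ≤ 2; hence at least 5 − 2 = 3 are ≤ 8.
Exactly 3 works: 3 values at 4 and 2 at 9 total 30.

3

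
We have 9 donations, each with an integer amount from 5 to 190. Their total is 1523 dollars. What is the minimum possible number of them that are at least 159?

Each value short of 159 is at most 158, costing at least 190 − 158 = 32 against the maximum total of 1710.
We can afford to lose at most 1710 − 1523 = 187, so at most ⌊187/32⌋ = 5 fall short, and at least 4 are ≥ 159.
Exactly 4 works: 4 values at 190 and 5 at 158 total 1550; lower one of the high values by 27 (still ≥ 159) to hit 1523.

4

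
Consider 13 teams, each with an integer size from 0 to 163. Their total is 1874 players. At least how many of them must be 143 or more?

If only k of them are at least 143, the other 13 − k are at most 142, so the total is at most k·163 + (13 − k)·142.
This must reach 1874, so k·163 + (13 − k)·142 ≥ 1874, giving k ≥ 2.
Exactly 2 works: 2 values at 163 and 11 at 142 total 1888; lower one of the high values by 14 (still ≥ 143) to hit 1874.

2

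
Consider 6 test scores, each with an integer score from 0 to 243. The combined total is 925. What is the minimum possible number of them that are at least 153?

1

Each value short of 153 is at most 152, costing at least 243 − 152 = 91 against the maximum total of 1458.
We can afford to lose at most 1458 − 925 = 533, so at most ⌊533/91⌋ = 5 fall short, and at least 1 are ≥ 153.
Exactly 1 works: 1 value at 243 and 5 at 152 total 1003; lower one of the high values by 78 (still ≥ 153) to hit 925.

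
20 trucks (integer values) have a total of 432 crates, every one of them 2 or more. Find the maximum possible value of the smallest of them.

21

The 20 values sum to 432, so their minimum is at most ⌊432/20⌋ = 21.
Equality holds with 8 values of 21 and 12 values of 22.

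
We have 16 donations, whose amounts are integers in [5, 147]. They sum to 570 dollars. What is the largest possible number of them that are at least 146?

If k of the values are ≥ 146, the total is ≥ 146k + 5(16 − k).
Setting 146k + 5(16 − k) ≤ 570 gives 141k ≤ 490, so k ≤ 3.
k = 3 is achieved by 3 values at 146 and 13 at 5, total 503; add 67 to one value (staying below 146) to reach 570.

3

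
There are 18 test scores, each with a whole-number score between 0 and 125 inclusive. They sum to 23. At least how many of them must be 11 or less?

17

Each value above 11 is at least 12, contributing at least 12 − 0 = 12 above the floor 0.
The sum exceeds the floor total 0 by 23, so at most ⌊23/12⌋ = 1 exceed 11, and at least 17 are ≤ 11.
Exactly 17 works: 17 values at 0 and 1 at 12 total 12; raise one of the low values by 11 (still ≤ 11) to hit 23.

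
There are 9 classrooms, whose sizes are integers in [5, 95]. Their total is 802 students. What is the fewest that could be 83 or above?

5

If only k of them are at least 83, the other 9 − k are at most 82, so the total is at most k·95 + (9 − k)·82.
This must reach 802, so k·95 + (9 − k)·82 ≥ 802, giving k ≥ 5.
Exactly 5 works: 5 values at 95 and 4 at 82 total 803; lower one of the high values by 1 (still ≥ 83) to hit 802.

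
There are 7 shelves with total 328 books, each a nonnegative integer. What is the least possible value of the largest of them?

If every one of the 7 were at most 46, the total would be at most 7 × 46 = 322 < 328.
Achievable: 6 of them at 47 and 1 at 46 total 328.

47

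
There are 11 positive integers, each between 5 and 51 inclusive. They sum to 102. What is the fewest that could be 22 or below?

If only k of them are at most 22, the other 11 − k are at least 23, so the total is at least (11 − k)·23 + k·5.
This is ≤ 102, so (11 − k)·23 + 5k ≤ 102, which gives k ≥ 9.
Exactly 9 works: 9 values at 5 and 2 at 23 total 91; raise one of the low values by 11 (still ≤ 22) to hit 102.

9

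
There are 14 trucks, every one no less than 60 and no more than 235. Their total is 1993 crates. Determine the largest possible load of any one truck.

Maximizing one value means minimizing the remaining 13.
The other 13 contribute at least 13 × 60 = 780, leaving at most 1993 − 780 = 1213.
But each truck is capped at 235, so the maximum is 235.
Achievable: one at 235 and the other 13 totalling 1758, which fits since 13 × 60 ≤ 1758 ≤ 13 × 235.

235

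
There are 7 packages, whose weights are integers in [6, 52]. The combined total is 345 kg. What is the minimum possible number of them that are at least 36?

6

If only k of them are at least 36, the other 7 − k are at most 35, so the total is at most k·52 + (7 − k)·35.
This must reach 345, so k·52 + (7 − k)·35 ≥ 345, giving k ≥ 6.
Exactly 6 works: 6 values at 52 and 1 at 35 total 347; lower one of the high values by 2 (still ≥ 36) to hit 345.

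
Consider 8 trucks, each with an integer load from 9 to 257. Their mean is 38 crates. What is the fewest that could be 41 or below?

The total is 8 × 38 = 304.
If only k of them are at most 41, the other 8 − k are at least 42, so the total is at least (8 − k)·42 + k·9.
This is ≤ 304, so (8 − k)·42 + 9k ≤ 304, which gives k ≥ 1.
Exactly 1 works: 1 value at 9 and 7 at 42 total 303; raise one of the low values by 1 (still ≤ 41) to hit 304.

1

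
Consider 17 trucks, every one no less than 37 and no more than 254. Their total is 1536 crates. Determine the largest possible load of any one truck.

254

To make one truck as large as possible, make the other 16 as small as possible.
The other 16 contribute at least 16 × 37 = 592, leaving at most 1536 − 592 = 944.
But each truck is capped at 254, so the maximum is 254.
Achievable: one at 254 and the other 16 totalling 1282, which fits since 16 × 37 ≤ 1282 ≤ 16 × 254.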